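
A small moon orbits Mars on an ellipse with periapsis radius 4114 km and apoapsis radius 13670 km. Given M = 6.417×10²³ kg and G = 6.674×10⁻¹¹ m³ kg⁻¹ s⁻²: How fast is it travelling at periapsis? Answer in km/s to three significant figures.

v ≈ 4.00 km/s

μ = GM = 6.674×10⁻¹¹ × 6.417×10²³ = 4.283×10¹³ m³/s².
Semi-major axis a = (r_p + r_a)/2 = 8892.0 km = 8.892×10⁶ m.
Vis-viva: v² = μ(2/r − 1/a) = 4.283×10¹³ × (4.861×10⁻⁷ − 1.125×10⁻⁷) = 1.600×10⁷ m²/s².
v = 4000 m/s = 4.000 km/s.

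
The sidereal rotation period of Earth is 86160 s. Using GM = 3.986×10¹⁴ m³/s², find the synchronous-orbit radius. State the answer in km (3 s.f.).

A synchronous orbit has period T, so by Kepler's third law a = (μT²/4π²)^(1/3).
μT²/4π² = 3.986×10¹⁴ × (8.616×10⁴)² / 39.48 = 7.495×10²² m³.
a = 4.216×10⁷ m = 42163 km.

r_sync ≈ 42200 km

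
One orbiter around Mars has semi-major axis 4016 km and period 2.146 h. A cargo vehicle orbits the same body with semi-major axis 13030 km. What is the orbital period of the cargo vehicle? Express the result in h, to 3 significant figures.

Kepler's third law: T² ∝ a³, so T₂ = T₁ (a₂/a₁)^(3/2).
a₂/a₁ = 3.245, (a₂/a₁)^(3/2) = 5.844.
T₂ = 2.146 × 5.844 = 12.54 h.

T₂ ≈ 12.5 h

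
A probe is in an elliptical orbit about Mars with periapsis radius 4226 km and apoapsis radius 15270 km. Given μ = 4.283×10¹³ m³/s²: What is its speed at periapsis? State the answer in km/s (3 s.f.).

Semi-major axis a = (r_p + r_a)/2 = 9748.0 km = 9.748×10⁶ m.
Vis-viva: v² = μ(2/r − 1/a) = 4.283×10¹³ × (4.733×10⁻⁷ − 1.026×10⁻⁷) = 1.588×10⁷ m²/s².
v = 3984 m/s = 3.984 km/s.

v ≈ 3.98 km/s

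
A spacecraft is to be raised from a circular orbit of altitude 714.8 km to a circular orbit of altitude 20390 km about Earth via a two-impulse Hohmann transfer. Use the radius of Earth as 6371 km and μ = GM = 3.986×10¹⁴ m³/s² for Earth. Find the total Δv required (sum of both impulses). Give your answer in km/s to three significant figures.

Δv_total ≈ 3.29 km/s

r₁ = 6371 + 714.8 = 7085.8 km = 7.0858×10⁶ m.
r₂ = 6371 + 20390 = 26761 km = 2.6761×10⁷ m.
Transfer ellipse a_t = (r₁ + r₂)/2 = 1.692×10⁷ m.
At r₁: circular v_c1 = √(μ/r₁) = 7500 m/s; transfer-perigee v_p = √[μ(2/r₁ − 1/a_t)] = 9432 m/s.
Δv₁ = v_p − v_c1 = 1931 m/s.
At r₂: circular v_c2 = √(μ/r₂) = 3859 m/s; transfer-apogee v_a = √[μ(2/r₂ − 1/a_t)] = 2497 m/s.
Δv₂ = v_c2 − v_a = 1362 m/s.
Total Δv = Δv₁ + Δv₂ = 3293 m/s = 3.293 km/s.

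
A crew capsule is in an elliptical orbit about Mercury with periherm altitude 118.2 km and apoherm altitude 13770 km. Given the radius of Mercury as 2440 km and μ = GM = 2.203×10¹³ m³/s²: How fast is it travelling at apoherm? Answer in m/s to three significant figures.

r_p = 2440 + 118.2 = 2558.2 km = 2.5582×10⁶ m.
r_a = 2440 + 13770 = 16210 km = 1.6210×10⁷ m.
Semi-major axis a = (r_p + r_a)/2 = 9384.1 km = 9.384×10⁶ m.
Vis-viva: v² = μ(2/r − 1/a) = 2.203×10¹³ × (1.234×10⁻⁷ − 1.066×10⁻⁷) = 3.705×10⁵ m²/s².
v = 608.7 m/s.

v ≈ 609 m/s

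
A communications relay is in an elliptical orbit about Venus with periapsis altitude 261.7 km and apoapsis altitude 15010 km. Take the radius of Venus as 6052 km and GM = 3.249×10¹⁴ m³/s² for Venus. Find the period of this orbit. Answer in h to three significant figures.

T ≈ 4.90 h

r_p = 6052 + 261.7 = 6313.7 km = 6.3137×10⁶ m.
r_a = 6052 + 15010 = 21062 km = 2.1062×10⁷ m.
Semi-major axis a = (r_p + r_a)/2 = (6313.7 + 21062)/2 = 13688 km = 1.369×10⁷ m.
By Kepler's third law T = 2π√(a³/μ) = 2π × 2.809×10³ = 1.765×10⁴ s.
= 4.903 h.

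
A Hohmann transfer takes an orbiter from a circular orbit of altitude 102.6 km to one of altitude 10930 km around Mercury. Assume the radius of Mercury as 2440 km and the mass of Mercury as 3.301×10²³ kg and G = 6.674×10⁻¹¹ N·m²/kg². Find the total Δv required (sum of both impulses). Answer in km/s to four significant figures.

μ = GM = 6.674×10⁻¹¹ × 3.301×10²³ = 2.203×10¹³ m³/s².
r₁ = 2440 + 102.6 = 2542.6 km = 2.5426×10⁶ m.
r₂ = 2440 + 10930 = 13370 km = 1.3370×10⁷ m.
Transfer ellipse a_t = (r₁ + r₂)/2 = 7.956×10⁶ m.
At r₁: circular v_c1 = √(μ/r₁) = 2944 m/s; transfer-periherm v_p = √[μ(2/r₁ − 1/a_t)] = 3816 m/s.
Δv₁ = v_p − v_c1 = 872.2 m/s.
At r₂: circular v_c2 = √(μ/r₂) = 1284 m/s; transfer-apoherm v_a = √[μ(2/r₂ − 1/a_t)] = 725.7 m/s.
Δv₂ = v_c2 − v_a = 558.0 m/s.
Total Δv = Δv₁ + Δv₂ = 1430 m/s = 1.430 km/s.

Δv_total ≈ 1.430 km/s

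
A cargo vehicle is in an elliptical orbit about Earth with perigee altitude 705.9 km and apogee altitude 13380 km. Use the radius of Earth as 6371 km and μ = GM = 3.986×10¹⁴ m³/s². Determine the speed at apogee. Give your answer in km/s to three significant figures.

v ≈ 3.26 km/s

r_p = 6371 + 705.9 = 7076.9 km = 7.0769×10⁶ m.
r_a = 6371 + 13380 = 19751 km = 1.9751×10⁷ m.
Semi-major axis a = (r_p + r_a)/2 = 13414 km = 1.341×10⁷ m.
Vis-viva: v² = μ(2/r − 1/a) = 3.986×10¹⁴ × (1.013×10⁻⁷ − 7.455×10⁻⁸) = 1.065×10⁷ m²/s².
v = 3263 m/s = 3.263 km/s.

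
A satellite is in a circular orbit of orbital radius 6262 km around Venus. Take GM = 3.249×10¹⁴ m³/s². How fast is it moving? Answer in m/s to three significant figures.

v ≈ 7200 m/s

r = 6262 km = 6.262×10⁶ m.
For a circular orbit v = √(μ/r) = √(3.249×10¹⁴ / 6.262×10⁶) = √(5.188×10⁷) = 7203 m/s.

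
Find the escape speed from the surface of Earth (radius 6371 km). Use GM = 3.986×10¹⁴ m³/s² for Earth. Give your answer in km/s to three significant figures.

r = R = 6.371×10⁶ m.
Escape speed v_esc = √(2μ/r) = √(2 × 3.986×10¹⁴ / 6.371×10⁶) = √(1.251×10⁸) = 11190 m/s.
= 11.19 km/s.

v_esc ≈ 11.2 km/s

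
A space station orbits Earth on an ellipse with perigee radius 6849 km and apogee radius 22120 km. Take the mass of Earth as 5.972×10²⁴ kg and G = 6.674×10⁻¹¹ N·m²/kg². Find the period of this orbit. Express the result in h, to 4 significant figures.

T ≈ 4.819 h

μ = GM = 6.674×10⁻¹¹ × 5.972×10²⁴ = 3.986×10¹⁴ m³/s².
Semi-major axis a = (r_p + r_a)/2 = (6849.0 + 22120)/2 = 14484 km = 1.448×10⁷ m.
By Kepler's third law T = 2π√(a³/μ) = 2π × 2.761×10³ = 1.735×10⁴ s.
= 4.819 h.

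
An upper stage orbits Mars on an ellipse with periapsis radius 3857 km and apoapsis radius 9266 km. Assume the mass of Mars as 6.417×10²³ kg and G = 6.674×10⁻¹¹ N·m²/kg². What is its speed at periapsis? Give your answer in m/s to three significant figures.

μ = GM = 6.674×10⁻¹¹ × 6.417×10²³ = 4.283×10¹³ m³/s².
Semi-major axis a = (r_p + r_a)/2 = 6561.5 km = 6.562×10⁶ m.
Vis-viva: v² = μ(2/r − 1/a) = 4.283×10¹³ × (5.185×10⁻⁷ − 1.524×10⁻⁷) = 1.568×10⁷ m²/s².
v = 3960 m/s.

v ≈ 3960 m/s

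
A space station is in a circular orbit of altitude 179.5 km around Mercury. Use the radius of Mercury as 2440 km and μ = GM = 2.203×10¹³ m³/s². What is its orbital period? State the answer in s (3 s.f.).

T ≈ 5680 s

r = 2440 + 179.5 = 2619.5 km = 2.6195×10⁶ m.
Kepler's third law: T = 2π√(r³/μ) = 2π√((2.620×10⁶)³ / 2.203×10¹³).
r³/μ = 8.159×10⁵ s², so T = 2π × 9.033×10² = 5.675×10³ s.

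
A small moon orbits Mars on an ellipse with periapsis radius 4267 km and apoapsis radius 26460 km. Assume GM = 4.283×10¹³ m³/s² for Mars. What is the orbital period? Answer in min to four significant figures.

T ≈ 963.6 min

Semi-major axis a = (r_p + r_a)/2 = (4267.0 + 26460)/2 = 15364 km = 1.536×10⁷ m.
By Kepler's third law T = 2π√(a³/μ) = 2π × 9.202×10³ = 5.782×10⁴ s.
= 963.6 min.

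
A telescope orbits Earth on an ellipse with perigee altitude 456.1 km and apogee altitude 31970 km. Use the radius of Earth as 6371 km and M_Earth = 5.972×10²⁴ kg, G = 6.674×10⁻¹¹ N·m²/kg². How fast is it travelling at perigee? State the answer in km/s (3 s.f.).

μ = GM = 6.674×10⁻¹¹ × 5.972×10²⁴ = 3.986×10¹⁴ m³/s².
r_p = 6371 + 456.1 = 6827.1 km = 6.8271×10⁶ m.
r_a = 6371 + 31970 = 38341 km = 3.8341×10⁷ m.
Semi-major axis a = (r_p + r_a)/2 = 22584 km = 2.258×10⁷ m.
Vis-viva: v² = μ(2/r − 1/a) = 3.986×10¹⁴ × (2.930×10⁻⁷ − 4.428×10⁻⁸) = 9.911×10⁷ m²/s².
v = 9956 m/s = 9.956 km/s.

v ≈ 9.96 km/s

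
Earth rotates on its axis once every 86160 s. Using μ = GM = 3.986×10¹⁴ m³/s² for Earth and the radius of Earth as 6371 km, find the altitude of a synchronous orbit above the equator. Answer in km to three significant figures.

h_sync ≈ 35800 km

A synchronous orbit has period T, so by Kepler's third law a = (μT²/4π²)^(1/3).
μT²/4π² = 3.986×10¹⁴ × (8.616×10⁴)² / 39.48 = 7.495×10²² m³.
a = 4.216×10⁷ m = 42163 km.
Altitude h = a − R = 42163 − 6371 = 35792 km.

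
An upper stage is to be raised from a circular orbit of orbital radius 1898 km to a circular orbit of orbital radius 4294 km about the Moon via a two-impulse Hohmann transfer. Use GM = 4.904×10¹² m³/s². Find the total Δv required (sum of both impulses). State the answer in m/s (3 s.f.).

Δv_total ≈ 518 m/s

r₁ = 1898 km = 1.898×10⁶ m.
r₂ = 4294 km = 4.294×10⁶ m.
Transfer ellipse a_t = (r₁ + r₂)/2 = 3.096×10⁶ m.
At r₁: circular v_c1 = √(μ/r₁) = 1607 m/s; transfer-perilune v_p = √[μ(2/r₁ − 1/a_t)] = 1893 m/s.
Δv₁ = v_p − v_c1 = 285.6 m/s.
At r₂: circular v_c2 = √(μ/r₂) = 1069 m/s; transfer-apolune v_a = √[μ(2/r₂ − 1/a_t)] = 836.7 m/s.
Δv₂ = v_c2 − v_a = 231.9 m/s.
Total Δv = Δv₁ + Δv₂ = 517.5 m/s.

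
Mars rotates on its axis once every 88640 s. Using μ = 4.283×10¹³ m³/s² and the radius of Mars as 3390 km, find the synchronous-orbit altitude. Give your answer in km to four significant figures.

h_sync ≈ 17040 km

A synchronous orbit has period T, so by Kepler's third law a = (μT²/4π²)^(1/3).
μT²/4π² = 4.283×10¹³ × (8.864×10⁴)² / 39.48 = 8.524×10²¹ m³.
a = 2.043×10⁷ m = 20428 km.
Altitude h = a − R = 20428 − 3390 = 17038 km.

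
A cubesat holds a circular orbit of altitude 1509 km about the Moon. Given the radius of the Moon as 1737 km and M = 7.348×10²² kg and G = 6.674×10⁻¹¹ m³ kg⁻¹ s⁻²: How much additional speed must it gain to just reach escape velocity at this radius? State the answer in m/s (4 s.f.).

μ = GM = 6.674×10⁻¹¹ × 7.348×10²² = 4.904×10¹² m³/s².
r = 1737 + 1509 = 3246.0 km = 3.2460×10⁶ m.
Circular speed v_c = √(μ/r) = 1229 m/s.
Escape speed v_esc = √(2μ/r) = √2 × v_c = 1738 m/s.
Δv = v_esc − v_c = 509.1 m/s.

Δv ≈ 509.1 m/s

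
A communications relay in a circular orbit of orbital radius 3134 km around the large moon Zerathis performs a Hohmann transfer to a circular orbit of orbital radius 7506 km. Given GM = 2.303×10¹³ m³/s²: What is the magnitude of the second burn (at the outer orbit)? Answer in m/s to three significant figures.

Δv ≈ 407 m/s

r₁ = 3134 km = 3.134×10⁶ m.
r₂ = 7506 km = 7.506×10⁶ m.
Transfer ellipse a_t = (r₁ + r₂)/2 = 5.320×10⁶ m.
At r₁: circular v_c1 = √(μ/r₁) = 2711 m/s; transfer-periapsis v_p = √[μ(2/r₁ − 1/a_t)] = 3220 m/s.
At r₂: circular v_c2 = √(μ/r₂) = 1752 m/s; transfer-apoapsis v_a = √[μ(2/r₂ − 1/a_t)] = 1344 m/s.
Δv₂ = v_c2 − v_a = 407.2 m/s.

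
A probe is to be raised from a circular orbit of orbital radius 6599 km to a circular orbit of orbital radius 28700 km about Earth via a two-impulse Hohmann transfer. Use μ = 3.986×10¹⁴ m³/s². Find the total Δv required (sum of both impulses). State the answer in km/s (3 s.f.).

r₁ = 6599 km = 6.599×10⁶ m.
r₂ = 28700 km = 2.870×10⁷ m.
Transfer ellipse a_t = (r₁ + r₂)/2 = 1.765×10⁷ m.
At r₁: circular v_c1 = √(μ/r₁) = 7772 m/s; transfer-perigee v_p = √[μ(2/r₁ − 1/a_t)] = 9911 m/s.
Δv₁ = v_p − v_c1 = 2139 m/s.
At r₂: circular v_c2 = √(μ/r₂) = 3727 m/s; transfer-apogee v_a = √[μ(2/r₂ − 1/a_t)] = 2279 m/s.
Δv₂ = v_c2 − v_a = 1448 m/s.
Total Δv = Δv₁ + Δv₂ = 3587 m/s = 3.587 km/s.

Δv_total ≈ 3.59 km/s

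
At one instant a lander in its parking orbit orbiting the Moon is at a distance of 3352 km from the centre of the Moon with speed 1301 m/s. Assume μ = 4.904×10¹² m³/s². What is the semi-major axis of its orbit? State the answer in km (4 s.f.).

r = 3.352×10⁶ m.
Specific orbital energy ε = v²/2 − μ/r = (1301)²/2 − 4.904×10¹²/3.352×10⁶ = -6.167×10⁵ J/kg.
Since ε = −μ/(2a), a = −μ/(2ε) = 3.976×10⁶ m = 3976.0 km.

a ≈ 3976 km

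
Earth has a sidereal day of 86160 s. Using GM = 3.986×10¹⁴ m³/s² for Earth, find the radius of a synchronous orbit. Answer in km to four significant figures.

r_sync ≈ 42160 km

A synchronous orbit has period T, so by Kepler's third law a = (μT²/4π²)^(1/3).
μT²/4π² = 3.986×10¹⁴ × (8.616×10⁴)² / 39.48 = 7.495×10²² m³.
a = 4.216×10⁷ m = 42163 km.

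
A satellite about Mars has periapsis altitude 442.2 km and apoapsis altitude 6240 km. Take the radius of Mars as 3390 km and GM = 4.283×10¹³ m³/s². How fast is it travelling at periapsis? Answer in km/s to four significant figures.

v ≈ 3.999 km/s

r_p = 3390 + 442.2 = 3832.2 km = 3.8322×10⁶ m.
r_a = 3390 + 6240 = 9630.0 km = 9.6300×10⁶ m.
Semi-major axis a = (r_p + r_a)/2 = 6731.1 km = 6.731×10⁶ m.
Vis-viva: v² = μ(2/r − 1/a) = 4.283×10¹³ × (5.219×10⁻⁷ − 1.486×10⁻⁷) = 1.599×10⁷ m²/s².
v = 3999 m/s = 3.999 km/s.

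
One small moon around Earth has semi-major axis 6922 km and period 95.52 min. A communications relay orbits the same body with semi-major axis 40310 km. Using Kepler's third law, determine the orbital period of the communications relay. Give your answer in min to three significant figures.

T₂ ≈ 1340 min

Kepler's third law: T² ∝ a³, so T₂ = T₁ (a₂/a₁)^(3/2).
a₂/a₁ = 5.823, (a₂/a₁)^(3/2) = 14.05.
T₂ = 95.52 × 14.05 = 1342 min.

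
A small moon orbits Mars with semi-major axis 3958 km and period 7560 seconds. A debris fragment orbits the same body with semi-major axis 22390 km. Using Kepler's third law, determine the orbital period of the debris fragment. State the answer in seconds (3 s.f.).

Kepler's third law: T² ∝ a³, so T₂ = T₁ (a₂/a₁)^(3/2).
a₂/a₁ = 5.657, (a₂/a₁)^(3/2) = 13.45.
T₂ = 7560 × 13.45 = 1.017×10⁵ seconds.

T₂ ≈ 1.02×10⁵ seconds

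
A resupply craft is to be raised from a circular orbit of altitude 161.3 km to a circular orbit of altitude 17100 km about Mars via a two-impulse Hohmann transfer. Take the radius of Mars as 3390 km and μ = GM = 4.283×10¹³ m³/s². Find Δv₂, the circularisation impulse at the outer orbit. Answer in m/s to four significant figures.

Δv ≈ 659.9 m/s

r₁ = 3390 + 161.3 = 3551.3 km = 3.5513×10⁶ m.
r₂ = 3390 + 17100 = 20490 km = 2.0490×10⁷ m.
Transfer ellipse a_t = (r₁ + r₂)/2 = 1.202×10⁷ m.
At r₁: circular v_c1 = √(μ/r₁) = 3473 m/s; transfer-periapsis v_p = √[μ(2/r₁ − 1/a_t)] = 4534 m/s.
At r₂: circular v_c2 = √(μ/r₂) = 1446 m/s; transfer-apoapsis v_a = √[μ(2/r₂ − 1/a_t)] = 785.8 m/s.
Δv₂ = v_c2 − v_a = 659.9 m/s.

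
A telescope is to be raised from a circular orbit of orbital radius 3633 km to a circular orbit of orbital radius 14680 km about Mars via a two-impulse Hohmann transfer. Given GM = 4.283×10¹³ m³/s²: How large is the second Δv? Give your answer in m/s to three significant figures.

Δv ≈ 632 m/s

r₁ = 3633 km = 3.633×10⁶ m.
r₂ = 14680 km = 1.468×10⁷ m.
Transfer ellipse a_t = (r₁ + r₂)/2 = 9.156×10⁶ m.
At r₁: circular v_c1 = √(μ/r₁) = 3434 m/s; transfer-periapsis v_p = √[μ(2/r₁ − 1/a_t)] = 4348 m/s.
At r₂: circular v_c2 = √(μ/r₂) = 1708 m/s; transfer-apoapsis v_a = √[μ(2/r₂ − 1/a_t)] = 1076 m/s.
Δv₂ = v_c2 − v_a = 632.2 m/s.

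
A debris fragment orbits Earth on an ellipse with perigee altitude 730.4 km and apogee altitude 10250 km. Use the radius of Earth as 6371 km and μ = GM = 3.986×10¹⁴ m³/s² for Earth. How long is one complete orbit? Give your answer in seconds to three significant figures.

r_p = 6371 + 730.4 = 7101.4 km = 7.1014×10⁶ m.
r_a = 6371 + 10250 = 16621 km = 1.6621×10⁷ m.
Semi-major axis a = (r_p + r_a)/2 = (7101.4 + 16621)/2 = 11861 km = 1.186×10⁷ m.
By Kepler's third law T = 2π√(a³/μ) = 2π × 2.046×10³ = 1.286×10⁴ s.

T ≈ 12900 seconds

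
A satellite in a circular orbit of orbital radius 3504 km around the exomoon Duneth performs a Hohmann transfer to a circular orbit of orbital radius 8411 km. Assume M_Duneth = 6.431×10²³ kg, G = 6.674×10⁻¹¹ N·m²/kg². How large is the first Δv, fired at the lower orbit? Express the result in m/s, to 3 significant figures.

Δv ≈ 659 m/s

μ = GM = 6.674×10⁻¹¹ × 6.431×10²³ = 4.292×10¹³ m³/s².
r₁ = 3504 km = 3.504×10⁶ m.
r₂ = 8411 km = 8.411×10⁶ m.
Transfer ellipse a_t = (r₁ + r₂)/2 = 5.958×10⁶ m.
At r₁: circular v_c1 = √(μ/r₁) = 3500 m/s; transfer-periapsis v_p = √[μ(2/r₁ − 1/a_t)] = 4159 m/s.
Δv₁ = v_p − v_c1 = 658.7 m/s.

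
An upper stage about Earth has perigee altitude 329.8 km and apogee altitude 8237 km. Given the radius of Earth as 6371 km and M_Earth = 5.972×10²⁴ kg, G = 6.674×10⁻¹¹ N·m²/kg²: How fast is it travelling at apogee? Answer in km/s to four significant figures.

μ = GM = 6.674×10⁻¹¹ × 5.972×10²⁴ = 3.986×10¹⁴ m³/s².
r_p = 6371 + 329.8 = 6700.8 km = 6.7008×10⁶ m.
r_a = 6371 + 8237 = 14608 km = 1.4608×10⁷ m.
Semi-major axis a = (r_p + r_a)/2 = 10654 km = 1.065×10⁷ m.
Vis-viva: v² = μ(2/r − 1/a) = 3.986×10¹⁴ × (1.369×10⁻⁷ − 9.386×10⁻⁸) = 1.716×10⁷ m²/s².
v = 4142 m/s = 4.142 km/s.

v ≈ 4.142 km/s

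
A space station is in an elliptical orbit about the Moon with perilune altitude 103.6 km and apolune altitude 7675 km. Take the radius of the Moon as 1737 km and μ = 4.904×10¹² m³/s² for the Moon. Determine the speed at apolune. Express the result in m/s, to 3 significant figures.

v ≈ 413 m/s

r_p = 1737 + 103.6 = 1840.6 km = 1.8406×10⁶ m.
r_a = 1737 + 7675 = 9412.0 km = 9.4120×10⁶ m.
Semi-major axis a = (r_p + r_a)/2 = 5626.3 km = 5.626×10⁶ m.
Vis-viva: v² = μ(2/r − 1/a) = 4.904×10¹² × (2.125×10⁻⁷ − 1.777×10⁻⁷) = 1.705×10⁵ m²/s².
v = 412.9 m/s.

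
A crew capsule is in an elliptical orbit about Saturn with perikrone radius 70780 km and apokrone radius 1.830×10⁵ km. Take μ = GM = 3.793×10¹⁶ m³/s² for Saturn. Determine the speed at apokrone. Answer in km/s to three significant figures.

v ≈ 10.8 km/s

Semi-major axis a = (r_p + r_a)/2 = 1.2689×10⁵ km = 1.269×10⁸ m.
Vis-viva: v² = μ(2/r − 1/a) = 3.793×10¹⁶ × (1.093×10⁻⁸ − 7.881×10⁻⁹) = 1.156×10⁸ m²/s².
v = 10750 m/s = 10.75 km/s.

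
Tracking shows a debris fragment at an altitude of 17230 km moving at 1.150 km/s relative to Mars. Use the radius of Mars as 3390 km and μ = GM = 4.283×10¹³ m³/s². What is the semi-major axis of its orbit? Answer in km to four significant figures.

a ≈ 15130 km

r = 3390 + 17230 = 20620 km = 2.062×10⁷ m.
Vis-viva rearranged: 1/a = 2/r − v²/μ = 9.699×10⁻⁸ − 3.088×10⁻⁸ = 6.612×10⁻⁸ m⁻¹.
a = 1.513×10⁷ m = 15125 km.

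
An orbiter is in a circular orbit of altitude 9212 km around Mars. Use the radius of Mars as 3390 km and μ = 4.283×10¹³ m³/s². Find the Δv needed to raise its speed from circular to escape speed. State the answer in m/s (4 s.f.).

Δv ≈ 763.6 m/s

r = 3390 + 9212 = 12602 km = 1.2602×10⁷ m.
Circular speed v_c = √(μ/r) = 1844 m/s.
Escape speed v_esc = √(2μ/r) = √2 × v_c = 2607 m/s.
Δv = v_esc − v_c = 763.6 m/s.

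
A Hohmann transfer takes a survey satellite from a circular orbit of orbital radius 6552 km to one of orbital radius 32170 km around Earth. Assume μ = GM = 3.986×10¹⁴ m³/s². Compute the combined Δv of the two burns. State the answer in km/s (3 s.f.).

r₁ = 6552 km = 6.552×10⁶ m.
r₂ = 32170 km = 3.217×10⁷ m.
Transfer ellipse a_t = (r₁ + r₂)/2 = 1.936×10⁷ m.
At r₁: circular v_c1 = √(μ/r₁) = 7800 m/s; transfer-perigee v_p = √[μ(2/r₁ − 1/a_t)] = 10050 m/s.
Δv₁ = v_p − v_c1 = 2254 m/s.
At r₂: circular v_c2 = √(μ/r₂) = 3520 m/s; transfer-apogee v_a = √[μ(2/r₂ − 1/a_t)] = 2048 m/s.
Δv₂ = v_c2 − v_a = 1472 m/s.
Total Δv = Δv₁ + Δv₂ = 3727 m/s = 3.727 km/s.

Δv_total ≈ 3.73 km/s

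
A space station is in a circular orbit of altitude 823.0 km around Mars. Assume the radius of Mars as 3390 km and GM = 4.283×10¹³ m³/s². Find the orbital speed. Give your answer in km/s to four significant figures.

r = 3390 + 823.0 = 4213.0 km = 4.2130×10⁶ m.
For a circular orbit v = √(μ/r) = √(4.283×10¹³ / 4.213×10⁶) = √(1.017×10⁷) = 3188 m/s.
That is 3.188 km/s.

v ≈ 3.188 km/s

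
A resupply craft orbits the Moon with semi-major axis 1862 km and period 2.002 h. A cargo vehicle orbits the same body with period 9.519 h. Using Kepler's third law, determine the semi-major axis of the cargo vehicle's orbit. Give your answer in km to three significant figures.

a₂ ≈ 5260 km

Kepler's third law: a³ ∝ T², so a₂ = a₁ (T₂/T₁)^(2/3).
T₂/T₁ = 4.755, (T₂/T₁)^(2/3) = 2.828.
a₂ = 1862 × 2.828 = 5265 km.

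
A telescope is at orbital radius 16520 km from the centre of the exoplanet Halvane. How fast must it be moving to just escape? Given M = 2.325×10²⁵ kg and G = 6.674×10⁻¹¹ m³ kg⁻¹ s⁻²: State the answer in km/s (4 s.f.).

v_esc ≈ 13.71 km/s

μ = GM = 6.674×10⁻¹¹ × 2.325×10²⁵ = 1.552×10¹⁵ m³/s².
r = 16520 km = 1.652×10⁷ m.
Escape speed v_esc = √(2μ/r) = √(2 × 1.552×10¹⁵ / 1.652×10⁷) = √(1.879×10⁸) = 13710 m/s.
= 13.71 km/s.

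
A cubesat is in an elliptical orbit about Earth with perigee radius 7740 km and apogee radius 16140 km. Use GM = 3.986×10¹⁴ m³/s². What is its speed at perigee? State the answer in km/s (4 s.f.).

Semi-major axis a = (r_p + r_a)/2 = 11940 km = 1.194×10⁷ m.
Vis-viva: v² = μ(2/r − 1/a) = 3.986×10¹⁴ × (2.584×10⁻⁷ − 8.375×10⁻⁸) = 6.961×10⁷ m²/s².
v = 8343 m/s = 8.343 km/s.

v ≈ 8.343 km/s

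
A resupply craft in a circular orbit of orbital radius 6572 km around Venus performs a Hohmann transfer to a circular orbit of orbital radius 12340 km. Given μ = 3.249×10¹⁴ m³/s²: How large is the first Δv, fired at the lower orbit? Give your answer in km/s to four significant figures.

r₁ = 6572 km = 6.572×10⁶ m.
r₂ = 12340 km = 1.234×10⁷ m.
Transfer ellipse a_t = (r₁ + r₂)/2 = 9.456×10⁶ m.
At r₁: circular v_c1 = √(μ/r₁) = 7031 m/s; transfer-periapsis v_p = √[μ(2/r₁ − 1/a_t)] = 8032 m/s.
Δv₁ = v_p − v_c1 = 1001 m/s.
= 1.001 km/s.

Δv ≈ 1.001 km/s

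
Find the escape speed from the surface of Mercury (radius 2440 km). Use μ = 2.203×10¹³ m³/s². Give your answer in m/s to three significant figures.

r = R = 2.440×10⁶ m.
Escape speed v_esc = √(2μ/r) = √(2 × 2.203×10¹³ / 2.440×10⁶) = √(1.806×10⁷) = 4249 m/s.

v_esc ≈ 4250 m/s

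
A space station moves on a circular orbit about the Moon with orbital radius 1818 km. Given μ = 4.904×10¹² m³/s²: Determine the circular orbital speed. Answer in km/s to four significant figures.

v ≈ 1.642 km/s

r = 1818 km = 1.818×10⁶ m.
For a circular orbit v = √(μ/r) = √(4.904×10¹² / 1.818×10⁶) = √(2.697×10⁶) = 1642 m/s.
That is 1.642 km/s.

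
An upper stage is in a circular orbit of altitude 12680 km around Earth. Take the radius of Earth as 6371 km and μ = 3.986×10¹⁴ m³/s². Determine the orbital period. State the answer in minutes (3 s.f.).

T ≈ 436 minutes

r = 6371 + 12680 = 19051 km = 1.9051×10⁷ m.
Kepler's third law: T = 2π√(r³/μ) = 2π√((1.905×10⁷)³ / 3.986×10¹⁴).
r³/μ = 1.735×10⁷ s², so T = 2π × 4.165×10³ = 2.617×10⁴ s.
Converting: 2.617×10⁴ s ÷ 60.00 = 436.2 minutes.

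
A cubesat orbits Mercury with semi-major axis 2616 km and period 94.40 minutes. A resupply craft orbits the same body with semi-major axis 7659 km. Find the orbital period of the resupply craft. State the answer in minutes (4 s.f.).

Kepler's third law: T² ∝ a³, so T₂ = T₁ (a₂/a₁)^(3/2).
a₂/a₁ = 2.928, (a₂/a₁)^(3/2) = 5.010.
T₂ = 94.40 × 5.010 = 472.9 minutes.

T₂ ≈ 472.9 minutes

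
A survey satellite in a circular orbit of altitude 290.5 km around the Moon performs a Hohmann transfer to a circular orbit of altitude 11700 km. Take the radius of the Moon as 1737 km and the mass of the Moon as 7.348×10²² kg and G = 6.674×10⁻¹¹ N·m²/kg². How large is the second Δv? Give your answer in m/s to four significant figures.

μ = GM = 6.674×10⁻¹¹ × 7.348×10²² = 4.904×10¹² m³/s².
r₁ = 1737 + 290.5 = 2027.5 km = 2.0275×10⁶ m.
r₂ = 1737 + 11700 = 13437 km = 1.3437×10⁷ m.
Transfer ellipse a_t = (r₁ + r₂)/2 = 7.732×10⁶ m.
At r₁: circular v_c1 = √(μ/r₁) = 1555 m/s; transfer-perilune v_p = √[μ(2/r₁ − 1/a_t)] = 2050 m/s.
At r₂: circular v_c2 = √(μ/r₂) = 604.1 m/s; transfer-apolune v_a = √[μ(2/r₂ − 1/a_t)] = 309.4 m/s.
Δv₂ = v_c2 − v_a = 294.8 m/s.

Δv ≈ 294.8 m/s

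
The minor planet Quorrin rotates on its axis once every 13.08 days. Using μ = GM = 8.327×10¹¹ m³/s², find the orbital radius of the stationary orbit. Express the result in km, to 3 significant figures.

r_sync ≈ 30000 km

T = 13.08 days = 1.130×10⁶ s.
A synchronous orbit has period T, so by Kepler's third law a = (μT²/4π²)^(1/3).
μT²/4π² = 8.327×10¹¹ × (1.130×10⁶)² / 39.48 = 2.694×10²² m³.
a = 2.998×10⁷ m = 29977 km.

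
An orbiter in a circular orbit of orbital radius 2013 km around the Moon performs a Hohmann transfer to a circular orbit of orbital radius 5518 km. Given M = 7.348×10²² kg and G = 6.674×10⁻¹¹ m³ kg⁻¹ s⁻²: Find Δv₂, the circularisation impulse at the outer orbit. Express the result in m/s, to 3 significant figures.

μ = GM = 6.674×10⁻¹¹ × 7.348×10²² = 4.904×10¹² m³/s².
r₁ = 2013 km = 2.013×10⁶ m.
r₂ = 5518 km = 5.518×10⁶ m.
Transfer ellipse a_t = (r₁ + r₂)/2 = 3.766×10⁶ m.
At r₁: circular v_c1 = √(μ/r₁) = 1561 m/s; transfer-perilune v_p = √[μ(2/r₁ − 1/a_t)] = 1889 m/s.
At r₂: circular v_c2 = √(μ/r₂) = 942.7 m/s; transfer-apolune v_a = √[μ(2/r₂ − 1/a_t)] = 689.3 m/s.
Δv₂ = v_c2 − v_a = 253.4 m/s.

Δv ≈ 253 m/s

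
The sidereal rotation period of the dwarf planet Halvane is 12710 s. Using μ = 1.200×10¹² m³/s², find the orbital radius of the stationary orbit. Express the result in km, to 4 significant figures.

r_sync ≈ 1700 km

A synchronous orbit has period T, so by Kepler's third law a = (μT²/4π²)^(1/3).
μT²/4π² = 1.200×10¹² × (1.271×10⁴)² / 39.48 = 4.910×10¹⁸ m³.
a = 1.700×10⁶ m = 1699.7 km.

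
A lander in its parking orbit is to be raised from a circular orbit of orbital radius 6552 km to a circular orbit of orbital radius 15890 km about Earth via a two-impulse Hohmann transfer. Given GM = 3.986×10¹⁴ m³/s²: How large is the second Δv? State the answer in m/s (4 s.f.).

Δv ≈ 1181 m/s

r₁ = 6552 km = 6.552×10⁶ m.
r₂ = 15890 km = 1.589×10⁷ m.
Transfer ellipse a_t = (r₁ + r₂)/2 = 1.122×10⁷ m.
At r₁: circular v_c1 = √(μ/r₁) = 7800 m/s; transfer-perigee v_p = √[μ(2/r₁ − 1/a_t)] = 9282 m/s.
At r₂: circular v_c2 = √(μ/r₂) = 5008 m/s; transfer-apogee v_a = √[μ(2/r₂ − 1/a_t)] = 3827 m/s.
Δv₂ = v_c2 − v_a = 1181 m/s.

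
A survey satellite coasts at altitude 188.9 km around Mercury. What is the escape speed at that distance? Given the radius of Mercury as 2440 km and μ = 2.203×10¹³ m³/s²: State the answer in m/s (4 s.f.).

v_esc ≈ 4094 m/s

r = 2440 + 188.9 = 2628.9 km = 2.6289×10⁶ m.
Escape speed v_esc = √(2μ/r) = √(2 × 2.203×10¹³ / 2.629×10⁶) = √(1.676×10⁷) = 4094 m/s.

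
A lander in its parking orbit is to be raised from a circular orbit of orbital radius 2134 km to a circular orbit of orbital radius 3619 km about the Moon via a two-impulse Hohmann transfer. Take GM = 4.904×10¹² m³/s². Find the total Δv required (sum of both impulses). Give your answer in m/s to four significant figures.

Δv_total ≈ 345.9 m/s

r₁ = 2134 km = 2.134×10⁶ m.
r₂ = 3619 km = 3.619×10⁶ m.
Transfer ellipse a_t = (r₁ + r₂)/2 = 2.876×10⁶ m.
At r₁: circular v_c1 = √(μ/r₁) = 1516 m/s; transfer-perilune v_p = √[μ(2/r₁ − 1/a_t)] = 1700 m/s.
Δv₁ = v_p − v_c1 = 184.4 m/s.
At r₂: circular v_c2 = √(μ/r₂) = 1164 m/s; transfer-apolune v_a = √[μ(2/r₂ − 1/a_t)] = 1003 m/s.
Δv₂ = v_c2 − v_a = 161.4 m/s.
Total Δv = Δv₁ + Δv₂ = 345.9 m/s.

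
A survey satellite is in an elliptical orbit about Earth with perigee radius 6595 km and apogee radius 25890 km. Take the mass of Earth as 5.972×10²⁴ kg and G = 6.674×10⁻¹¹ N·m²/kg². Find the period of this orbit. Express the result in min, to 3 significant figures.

μ = GM = 6.674×10⁻¹¹ × 5.972×10²⁴ = 3.986×10¹⁴ m³/s².
Semi-major axis a = (r_p + r_a)/2 = (6595.0 + 25890)/2 = 16242 km = 1.624×10⁷ m.
By Kepler's third law T = 2π√(a³/μ) = 2π × 3.279×10³ = 2.060×10⁴ s.
= 343.4 min.

T ≈ 343 min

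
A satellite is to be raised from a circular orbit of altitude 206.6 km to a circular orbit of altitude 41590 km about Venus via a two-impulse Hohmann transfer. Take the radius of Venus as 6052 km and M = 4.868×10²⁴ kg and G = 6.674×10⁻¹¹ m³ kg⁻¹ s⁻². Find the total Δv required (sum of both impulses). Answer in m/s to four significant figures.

μ = GM = 6.674×10⁻¹¹ × 4.868×10²⁴ = 3.249×10¹⁴ m³/s².
r₁ = 6052 + 206.6 = 6258.6 km = 6.2586×10⁶ m.
r₂ = 6052 + 41590 = 47642 km = 4.7642×10⁷ m.
Transfer ellipse a_t = (r₁ + r₂)/2 = 2.695×10⁷ m.
At r₁: circular v_c1 = √(μ/r₁) = 7205 m/s; transfer-periapsis v_p = √[μ(2/r₁ − 1/a_t)] = 9580 m/s.
Δv₁ = v_p − v_c1 = 2375 m/s.
At r₂: circular v_c2 = √(μ/r₂) = 2611 m/s; transfer-apoapsis v_a = √[μ(2/r₂ − 1/a_t)] = 1258 m/s.
Δv₂ = v_c2 − v_a = 1353 m/s.
Total Δv = Δv₁ + Δv₂ = 3728 m/s.

Δv_total ≈ 3728 m/s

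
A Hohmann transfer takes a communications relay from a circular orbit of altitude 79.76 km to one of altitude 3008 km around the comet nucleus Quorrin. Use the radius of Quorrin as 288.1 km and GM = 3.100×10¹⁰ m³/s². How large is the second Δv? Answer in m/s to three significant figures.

r₁ = 288.1 + 79.76 = 367.86 km = 3.6786×10⁵ m.
r₂ = 288.1 + 3008 = 3296.1 km = 3.2961×10⁶ m.
Transfer ellipse a_t = (r₁ + r₂)/2 = 1.832×10⁶ m.
At r₁: circular v_c1 = √(μ/r₁) = 290.3 m/s; transfer-periapsis v_p = √[μ(2/r₁ − 1/a_t)] = 389.4 m/s.
At r₂: circular v_c2 = √(μ/r₂) = 96.98 m/s; transfer-apoapsis v_a = √[μ(2/r₂ − 1/a_t)] = 43.46 m/s.
Δv₂ = v_c2 − v_a = 53.52 m/s.

Δv ≈ 53.5 m/s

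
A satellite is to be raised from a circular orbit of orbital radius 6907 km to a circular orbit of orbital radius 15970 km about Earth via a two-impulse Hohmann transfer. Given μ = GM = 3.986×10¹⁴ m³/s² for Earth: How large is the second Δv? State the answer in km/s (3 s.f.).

r₁ = 6907 km = 6.907×10⁶ m.
r₂ = 15970 km = 1.597×10⁷ m.
Transfer ellipse a_t = (r₁ + r₂)/2 = 1.144×10⁷ m.
At r₁: circular v_c1 = √(μ/r₁) = 7597 m/s; transfer-perigee v_p = √[μ(2/r₁ − 1/a_t)] = 8976 m/s.
At r₂: circular v_c2 = √(μ/r₂) = 4996 m/s; transfer-apogee v_a = √[μ(2/r₂ − 1/a_t)] = 3882 m/s.
Δv₂ = v_c2 − v_a = 1114 m/s.
= 1.114 km/s.

Δv ≈ 1.11 km/s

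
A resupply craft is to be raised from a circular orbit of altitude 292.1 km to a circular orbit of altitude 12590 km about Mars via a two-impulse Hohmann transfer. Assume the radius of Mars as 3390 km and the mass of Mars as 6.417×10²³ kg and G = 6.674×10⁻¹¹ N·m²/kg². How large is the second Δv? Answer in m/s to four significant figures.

Δv ≈ 635.2 m/s

μ = GM = 6.674×10⁻¹¹ × 6.417×10²³ = 4.283×10¹³ m³/s².
r₁ = 3390 + 292.1 = 3682.1 km = 3.6821×10⁶ m.
r₂ = 3390 + 12590 = 15980 km = 1.5980×10⁷ m.
Transfer ellipse a_t = (r₁ + r₂)/2 = 9.831×10⁶ m.
At r₁: circular v_c1 = √(μ/r₁) = 3410 m/s; transfer-periapsis v_p = √[μ(2/r₁ − 1/a_t)] = 4348 m/s.
At r₂: circular v_c2 = √(μ/r₂) = 1637 m/s; transfer-apoapsis v_a = √[μ(2/r₂ − 1/a_t)] = 1002 m/s.
Δv₂ = v_c2 − v_a = 635.2 m/s.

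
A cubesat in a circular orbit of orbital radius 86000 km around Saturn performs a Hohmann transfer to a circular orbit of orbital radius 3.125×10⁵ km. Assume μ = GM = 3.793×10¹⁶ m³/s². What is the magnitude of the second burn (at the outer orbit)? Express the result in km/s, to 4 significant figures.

r₁ = 86000 km = 8.600×10⁷ m.
r₂ = 3.125×10⁵ km = 3.125×10⁸ m.
Transfer ellipse a_t = (r₁ + r₂)/2 = 1.992×10⁸ m.
At r₁: circular v_c1 = √(μ/r₁) = 21000 m/s; transfer-perikrone v_p = √[μ(2/r₁ − 1/a_t)] = 26300 m/s.
At r₂: circular v_c2 = √(μ/r₂) = 11020 m/s; transfer-apokrone v_a = √[μ(2/r₂ − 1/a_t)] = 7238 m/s.
Δv₂ = v_c2 − v_a = 3779 m/s.
= 3.779 km/s.

Δv ≈ 3.779 km/s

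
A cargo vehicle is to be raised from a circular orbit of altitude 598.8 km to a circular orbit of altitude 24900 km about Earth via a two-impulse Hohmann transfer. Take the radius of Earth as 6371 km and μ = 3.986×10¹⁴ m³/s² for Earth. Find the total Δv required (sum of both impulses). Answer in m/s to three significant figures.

Δv_total ≈ 3520 m/s

r₁ = 6371 + 598.8 = 6969.8 km = 6.9698×10⁶ m.
r₂ = 6371 + 24900 = 31271 km = 3.1271×10⁷ m.
Transfer ellipse a_t = (r₁ + r₂)/2 = 1.912×10⁷ m.
At r₁: circular v_c1 = √(μ/r₁) = 7562 m/s; transfer-perigee v_p = √[μ(2/r₁ − 1/a_t)] = 9671 m/s.
Δv₁ = v_p − v_c1 = 2109 m/s.
At r₂: circular v_c2 = √(μ/r₂) = 3570 m/s; transfer-apogee v_a = √[μ(2/r₂ − 1/a_t)] = 2156 m/s.
Δv₂ = v_c2 − v_a = 1415 m/s.
Total Δv = Δv₁ + Δv₂ = 3524 m/s.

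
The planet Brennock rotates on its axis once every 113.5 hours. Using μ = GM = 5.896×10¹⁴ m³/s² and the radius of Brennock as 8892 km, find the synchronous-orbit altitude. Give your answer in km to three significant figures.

h_sync ≈ 1.27×10⁵ km

T = 113.5 hours = 4.086×10⁵ s.
A synchronous orbit has period T, so by Kepler's third law a = (μT²/4π²)^(1/3).
μT²/4π² = 5.896×10¹⁴ × (4.086×10⁵)² / 39.48 = 2.493×10²⁴ m³.
a = 1.356×10⁸ m = 1.3560×10⁵ km.
Altitude h = a − R = 1.3560×10⁵ − 8892 = 1.2671×10⁵ km.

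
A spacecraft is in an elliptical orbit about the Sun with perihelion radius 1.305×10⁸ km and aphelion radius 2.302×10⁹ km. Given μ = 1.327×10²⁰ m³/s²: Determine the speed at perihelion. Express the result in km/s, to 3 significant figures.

v ≈ 43.9 km/s

Semi-major axis a = (r_p + r_a)/2 = 1.2162×10⁹ km = 1.216×10¹² m.
Vis-viva: v² = μ(2/r − 1/a) = 1.327×10²⁰ × (1.533×10⁻¹¹ − 8.222×10⁻¹³) = 1.925×10⁹ m²/s².
v = 43870 m/s = 43.87 km/s.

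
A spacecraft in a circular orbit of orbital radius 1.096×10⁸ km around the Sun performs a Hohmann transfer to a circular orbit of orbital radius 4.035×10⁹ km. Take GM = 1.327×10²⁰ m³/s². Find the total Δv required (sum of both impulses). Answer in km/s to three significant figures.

Δv_total ≈ 18.2 km/s

r₁ = 1.096×10⁸ km = 1.096×10¹¹ m.
r₂ = 4.035×10⁹ km = 4.035×10¹² m.
Transfer ellipse a_t = (r₁ + r₂)/2 = 2.072×10¹² m.
At r₁: circular v_c1 = √(μ/r₁) = 34800 m/s; transfer-perihelion v_p = √[μ(2/r₁ − 1/a_t)] = 48550 m/s.
Δv₁ = v_p − v_c1 = 13760 m/s.
At r₂: circular v_c2 = √(μ/r₂) = 5735 m/s; transfer-aphelion v_a = √[μ(2/r₂ − 1/a_t)] = 1319 m/s.
Δv₂ = v_c2 − v_a = 4416 m/s.
Total Δv = Δv₁ + Δv₂ = 18170 m/s = 18.17 km/s.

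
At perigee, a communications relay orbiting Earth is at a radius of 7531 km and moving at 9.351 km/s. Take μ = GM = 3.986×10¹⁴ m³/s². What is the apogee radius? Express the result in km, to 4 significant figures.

apogee radius ≈ 35760 km

r_p = 7.531×10⁶ m.
Specific energy ε = v²/2 − μ/r = -9.207×10⁶ J/kg, so a = −μ/(2ε) = 2.165×10⁷ m.
The apsides satisfy r_p + r_a = 2a, so the apogee radius is 2a − r_p = 3.576×10⁷ m = 35761 km.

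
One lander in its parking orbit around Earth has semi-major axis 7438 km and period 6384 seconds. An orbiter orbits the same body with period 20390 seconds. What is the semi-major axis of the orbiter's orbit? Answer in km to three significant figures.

a₂ ≈ 16100 km

Kepler's third law: a³ ∝ T², so a₂ = a₁ (T₂/T₁)^(2/3).
T₂/T₁ = 3.194, (T₂/T₁)^(2/3) = 2.169.
a₂ = 7438 × 2.169 = 16130 km.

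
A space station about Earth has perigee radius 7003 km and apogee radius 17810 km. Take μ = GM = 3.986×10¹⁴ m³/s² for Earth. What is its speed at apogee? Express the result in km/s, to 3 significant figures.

Semi-major axis a = (r_p + r_a)/2 = 12406 km = 1.241×10⁷ m.
Vis-viva: v² = μ(2/r − 1/a) = 3.986×10¹⁴ × (1.123×10⁻⁷ − 8.060×10⁻⁸) = 1.263×10⁷ m²/s².
v = 3554 m/s = 3.554 km/s.

v ≈ 3.55 km/s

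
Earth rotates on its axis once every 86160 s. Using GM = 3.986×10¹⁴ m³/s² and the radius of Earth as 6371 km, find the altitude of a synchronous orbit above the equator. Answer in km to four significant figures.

h_sync ≈ 35790 km

A synchronous orbit has period T, so by Kepler's third law a = (μT²/4π²)^(1/3).
μT²/4π² = 3.986×10¹⁴ × (8.616×10⁴)² / 39.48 = 7.495×10²² m³.
a = 4.216×10⁷ m = 42163 km.
Altitude h = a − R = 42163 − 6371 = 35792 km.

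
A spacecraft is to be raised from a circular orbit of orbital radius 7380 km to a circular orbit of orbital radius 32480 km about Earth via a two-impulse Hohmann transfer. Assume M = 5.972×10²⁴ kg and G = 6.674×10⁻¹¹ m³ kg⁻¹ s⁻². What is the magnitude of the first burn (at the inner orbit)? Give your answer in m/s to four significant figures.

μ = GM = 6.674×10⁻¹¹ × 5.972×10²⁴ = 3.986×10¹⁴ m³/s².
r₁ = 7380 km = 7.380×10⁶ m.
r₂ = 32480 km = 3.248×10⁷ m.
Transfer ellipse a_t = (r₁ + r₂)/2 = 1.993×10⁷ m.
At r₁: circular v_c1 = √(μ/r₁) = 7349 m/s; transfer-perigee v_p = √[μ(2/r₁ − 1/a_t)] = 9382 m/s.
Δv₁ = v_p − v_c1 = 2033 m/s.

Δv ≈ 2033 m/s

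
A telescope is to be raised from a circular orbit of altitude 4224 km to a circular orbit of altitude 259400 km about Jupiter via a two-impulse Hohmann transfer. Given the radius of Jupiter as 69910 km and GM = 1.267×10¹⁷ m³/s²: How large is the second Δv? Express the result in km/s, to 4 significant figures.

r₁ = 69910 + 4224 = 74134 km = 7.4134×10⁷ m.
r₂ = 69910 + 259400 = 329310 km = 3.2931×10⁸ m.
Transfer ellipse a_t = (r₁ + r₂)/2 = 2.017×10⁸ m.
At r₁: circular v_c1 = √(μ/r₁) = 41340 m/s; transfer-perijove v_p = √[μ(2/r₁ − 1/a_t)] = 52820 m/s.
At r₂: circular v_c2 = √(μ/r₂) = 19610 m/s; transfer-apojove v_a = √[μ(2/r₂ − 1/a_t)] = 11890 m/s.
Δv₂ = v_c2 − v_a = 7724 m/s.
= 7.724 km/s.

Δv ≈ 7.724 km/s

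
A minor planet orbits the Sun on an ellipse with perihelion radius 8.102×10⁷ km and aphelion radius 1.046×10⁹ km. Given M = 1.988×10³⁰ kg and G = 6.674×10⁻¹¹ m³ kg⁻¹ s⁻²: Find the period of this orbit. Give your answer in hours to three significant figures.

T ≈ 64100 hours

μ = GM = 6.674×10⁻¹¹ × 1.988×10³⁰ = 1.327×10²⁰ m³/s².
Semi-major axis a = (r_p + r_a)/2 = (8.1020×10⁷ + 1.0460×10⁹)/2 = 5.6351×10⁸ km = 5.635×10¹¹ m.
By Kepler's third law T = 2π√(a³/μ) = 2π × 3.672×10⁷ = 2.307×10⁸ s.
= 64100 hours.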